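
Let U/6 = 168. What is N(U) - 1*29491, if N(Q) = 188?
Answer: -29303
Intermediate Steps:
U = 1008 (U = 6*168 = 1008)
N(U) - 1*29491 = 188 - 1*29491 = 188 - 29491 = -29303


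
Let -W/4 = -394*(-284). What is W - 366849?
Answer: -814433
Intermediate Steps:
W = -447584 (W = -(-1576)*(-284) = -4*111896 = -447584)
W - 366849 = -447584 - 366849 = -814433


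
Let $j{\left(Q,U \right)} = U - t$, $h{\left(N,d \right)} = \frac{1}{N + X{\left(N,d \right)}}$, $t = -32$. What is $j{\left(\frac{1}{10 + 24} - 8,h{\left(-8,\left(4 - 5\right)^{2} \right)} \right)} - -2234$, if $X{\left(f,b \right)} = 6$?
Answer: $\frac{4531}{2} \approx 2265.5$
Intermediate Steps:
$h{\left(N,d \right)} = \frac{1}{6 + N}$ ($h{\left(N,d \right)} = \frac{1}{N + 6} = \frac{1}{6 + N}$)
$j{\left(Q,U \right)} = 32 + U$ ($j{\left(Q,U \right)} = U - -32 = U + 32 = 32 + U$)
$j{\left(\frac{1}{10 + 24} - 8,h{\left(-8,\left(4 - 5\right)^{2} \right)} \right)} - -2234 = \left(32 + \frac{1}{6 - 8}\right) - -2234 = \left(32 + \frac{1}{-2}\right) + 2234 = \left(32 - \frac{1}{2}\right) + 2234 = \frac{63}{2} + 2234 = \frac{4531}{2}$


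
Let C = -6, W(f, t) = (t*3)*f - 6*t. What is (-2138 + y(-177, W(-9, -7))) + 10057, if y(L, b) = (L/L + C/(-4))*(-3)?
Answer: 15823/2 ≈ 7911.5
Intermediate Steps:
W(f, t) = -6*t + 3*f*t (W(f, t) = (3*t)*f - 6*t = 3*f*t - 6*t = -6*t + 3*f*t)
y(L, b) = -15/2 (y(L, b) = (L/L - 6/(-4))*(-3) = (1 - 6*(-¼))*(-3) = (1 + 3/2)*(-3) = (5/2)*(-3) = -15/2)
(-2138 + y(-177, W(-9, -7))) + 10057 = (-2138 - 15/2) + 10057 = -4291/2 + 10057 = 15823/2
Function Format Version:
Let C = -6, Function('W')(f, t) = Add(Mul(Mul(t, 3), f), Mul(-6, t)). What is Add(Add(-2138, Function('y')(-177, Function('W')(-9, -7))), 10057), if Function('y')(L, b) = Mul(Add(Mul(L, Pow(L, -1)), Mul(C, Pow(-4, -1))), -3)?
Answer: Rational(15823, 2) ≈ 7911.5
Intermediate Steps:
Function('W')(f, t) = Add(Mul(-6, t), Mul(3, f, t)) (Function('W')(f, t) = Add(Mul(Mul(3, t), f), Mul(-6, t)) = Add(Mul(3, f, t), Mul(-6, t)) = Add(Mul(-6, t), Mul(3, f, t)))
Function('y')(L, b) = Rational(-15, 2) (Function('y')(L, b) = Mul(Add(Mul(L, Pow(L, -1)), Mul(-6, Pow(-4, -1))), -3) = Mul(Add(1, Mul(-6, Rational(-1, 4))), -3) = Mul(Add(1, Rational(3, 2)), -3) = Mul(Rational(5, 2), -3) = Rational(-15, 2))
Add(Add(-2138, Function('y')(-177, Function('W')(-9, -7))), 10057) = Add(Add(-2138, Rational(-15, 2)), 10057) = Add(Rational(-4291, 2), 10057) = Rational(15823, 2)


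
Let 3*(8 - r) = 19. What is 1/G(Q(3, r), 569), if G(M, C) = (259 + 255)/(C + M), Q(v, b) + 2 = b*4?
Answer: 1721/1542 ≈ 1.1161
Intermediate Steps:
r = 5/3 (r = 8 - ⅓*19 = 8 - 19/3 = 5/3 ≈ 1.6667)
Q(v, b) = -2 + 4*b (Q(v, b) = -2 + b*4 = -2 + 4*b)
G(M, C) = 514/(C + M)
1/G(Q(3, r), 569) = 1/(514/(569 + (-2 + 4*(5/3)))) = 1/(514/(569 + (-2 + 20/3))) = 1/(514/(569 + 14/3)) = 1/(514/(1721/3)) = 1/(514*(3/1721)) = 1/(1542/1721) = 1721/1542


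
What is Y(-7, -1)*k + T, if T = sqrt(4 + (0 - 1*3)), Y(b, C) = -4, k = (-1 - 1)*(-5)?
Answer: -39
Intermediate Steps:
k = 10 (k = -2*(-5) = 10)
T = 1 (T = sqrt(4 + (0 - 3)) = sqrt(4 - 3) = sqrt(1) = 1)
Y(-7, -1)*k + T = -4*10 + 1 = -40 + 1 = -39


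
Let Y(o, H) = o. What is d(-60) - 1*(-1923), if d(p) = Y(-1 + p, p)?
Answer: 1862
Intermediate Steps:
d(p) = -1 + p
d(-60) - 1*(-1923) = (-1 - 60) - 1*(-1923) = -61 + 1923 = 1862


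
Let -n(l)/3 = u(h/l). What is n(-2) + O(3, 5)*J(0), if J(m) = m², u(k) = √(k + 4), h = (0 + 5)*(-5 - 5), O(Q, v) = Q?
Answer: -3*√29 ≈ -16.155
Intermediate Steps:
h = -50 (h = 5*(-10) = -50)
u(k) = √(4 + k)
n(l) = -3*√(4 - 50/l)
n(-2) + O(3, 5)*J(0) = -3*√(4 - 50/(-2)) + 3*0² = -3*√(4 - 50*(-½)) + 3*0 = -3*√(4 + 25) + 0 = -3*√29 + 0 = -3*√29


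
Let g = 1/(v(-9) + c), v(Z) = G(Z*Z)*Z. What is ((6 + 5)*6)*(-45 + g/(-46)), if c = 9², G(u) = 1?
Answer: -1639451/552 ≈ -2970.0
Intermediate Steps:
v(Z) = Z (v(Z) = 1*Z = Z)
c = 81
g = 1/72 (g = 1/(-9 + 81) = 1/72 ≈ 0.013889)
((6 + 5)*6)*(-45 + g/(-46)) = ((6 + 5)*6)*(-45 + (1/72)/(-46)) = (11*6)*(-45 + (1/72)*(-1/46)) = 66*(-45 - 1/3312) = 66*(-149041/3312) = -1639451/552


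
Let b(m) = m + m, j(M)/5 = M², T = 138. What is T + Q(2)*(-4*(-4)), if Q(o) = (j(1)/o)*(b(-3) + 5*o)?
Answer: 298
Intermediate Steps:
j(M) = 5*M²
b(m) = 2*m
Q(o) = 5*(-6 + 5*o)/o (Q(o) = ((5*1²)/o)*(2*(-3) + 5*o) = ((5*1)/o)*(-6 + 5*o) = (5/o)*(-6 + 5*o) = 5*(-6 + 5*o)/o)
T + Q(2)*(-4*(-4)) = 138 + (25 - 30/2)*(-4*(-4)) = 138 + (25 - 30*½)*16 = 138 + (25 - 15)*16 = 138 + 10*16 = 138 + 160 = 298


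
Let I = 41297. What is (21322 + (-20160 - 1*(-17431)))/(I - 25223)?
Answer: 18593/16074 ≈ 1.1567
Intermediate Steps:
(21322 + (-20160 - 1*(-17431)))/(I - 25223) = (21322 + (-20160 - 1*(-17431)))/(41297 - 25223) = (21322 + (-20160 + 17431))/16074 = (21322 - 2729)*(1/16074) = 18593*(1/16074) = 18593/16074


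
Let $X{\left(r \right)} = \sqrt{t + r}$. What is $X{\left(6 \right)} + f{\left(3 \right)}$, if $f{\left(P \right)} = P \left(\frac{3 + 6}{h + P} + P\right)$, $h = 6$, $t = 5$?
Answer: $12 + \sqrt{11} \approx 15.317$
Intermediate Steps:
$f{\left(P \right)} = P \left(P + \frac{9}{6 + P}\right)$ ($f{\left(P \right)} = P \left(\frac{3 + 6}{6 + P} + P\right) = P \left(\frac{9}{6 + P} + P\right) = P \left(P + \frac{9}{6 + P}\right)$)
$X{\left(r \right)} = \sqrt{5 + r}$
$X{\left(6 \right)} + f{\left(3 \right)} = \sqrt{5 + 6} + \frac{3 \left(9 + 3^{2} + 6 \cdot 3\right)}{6 + 3} = \sqrt{11} + \frac{3 \left(9 + 9 + 18\right)}{9} = \sqrt{11} + 3 \cdot \frac{1}{9} \cdot 36 = \sqrt{11} + 12 = 12 + \sqrt{11}$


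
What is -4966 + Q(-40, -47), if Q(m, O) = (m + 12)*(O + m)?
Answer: -2530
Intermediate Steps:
Q(m, O) = (12 + m)*(O + m)
-4966 + Q(-40, -47) = -4966 + ((-40)² + 12*(-47) + 12*(-40) - 47*(-40)) = -4966 + (1600 - 564 - 480 + 1880) = -4966 + 2436 = -2530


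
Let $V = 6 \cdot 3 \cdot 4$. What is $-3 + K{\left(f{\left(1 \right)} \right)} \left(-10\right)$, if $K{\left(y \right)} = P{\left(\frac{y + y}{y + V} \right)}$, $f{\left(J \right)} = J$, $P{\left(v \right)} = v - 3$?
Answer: $\frac{1951}{73} \approx 26.726$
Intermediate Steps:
$V = 72$ ($V = 18 \cdot 4 = 72$)
$P{\left(v \right)} = -3 + v$
$K{\left(y \right)} = -3 + \frac{2 y}{72 + y}$ ($K{\left(y \right)} = -3 + \frac{y + y}{y + 72} = -3 + \frac{2 y}{72 + y}$)
$-3 + K{\left(f{\left(1 \right)} \right)} \left(-10\right) = -3 + \frac{-216 - 1}{72 + 1} \left(-10\right) = -3 + \frac{-216 - 1}{73} \left(-10\right) = -3 + \frac{1}{73} \left(-217\right) \left(-10\right) = -3 - - \frac{2170}{73} = -3 + \frac{2170}{73} = \frac{1951}{73}$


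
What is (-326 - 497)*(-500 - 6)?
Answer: 416438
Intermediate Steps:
(-326 - 497)*(-500 - 6) = -823*(-506) = 416438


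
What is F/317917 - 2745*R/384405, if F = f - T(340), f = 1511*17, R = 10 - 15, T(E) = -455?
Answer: 960835089/8147258959 ≈ 0.11793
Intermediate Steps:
R = -5
f = 25687
F = 26142 (F = 25687 - 1*(-455) = 25687 + 455 = 26142)
F/317917 - 2745*R/384405 = 26142/317917 - 2745*(-5)/384405 = 26142*(1/317917) + 13725*(1/384405) = 26142/317917 + 915/25627 = 960835089/8147258959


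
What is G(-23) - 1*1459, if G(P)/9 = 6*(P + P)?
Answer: -3943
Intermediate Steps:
G(P) = 108*P (G(P) = 9*(6*(P + P)) = 9*(6*(2*P)) = 9*(12*P) = 108*P)
G(-23) - 1*1459 = 108*(-23) - 1*1459 = -2484 - 1459 = -3943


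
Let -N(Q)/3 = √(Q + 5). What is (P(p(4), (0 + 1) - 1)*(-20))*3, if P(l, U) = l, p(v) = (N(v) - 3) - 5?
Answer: 1020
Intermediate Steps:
N(Q) = -3*√(5 + Q) (N(Q) = -3*√(Q + 5) = -3*√(5 + Q))
p(v) = -8 - 3*√(5 + v) (p(v) = (-3*√(5 + v) - 3) - 5 = (-3 - 3*√(5 + v)) - 5 = -8 - 3*√(5 + v))
(P(p(4), (0 + 1) - 1)*(-20))*3 = ((-8 - 3*√(5 + 4))*(-20))*3 = ((-8 - 3*√9)*(-20))*3 = ((-8 - 3*3)*(-20))*3 = ((-8 - 9)*(-20))*3 = -17*(-20)*3 = 340*3 = 1020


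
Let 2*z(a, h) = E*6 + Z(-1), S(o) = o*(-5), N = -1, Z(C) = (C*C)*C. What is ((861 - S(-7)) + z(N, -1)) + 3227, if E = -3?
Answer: 8087/2 ≈ 4043.5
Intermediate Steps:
Z(C) = C³ (Z(C) = C²*C = C³)
S(o) = -5*o
z(a, h) = -19/2 (z(a, h) = (-3*6 + (-1)³)/2 = (-18 - 1)/2 = (½)*(-19) = -19/2)
((861 - S(-7)) + z(N, -1)) + 3227 = ((861 - (-5)*(-7)) - 19/2) + 3227 = ((861 - 1*35) - 19/2) + 3227 = ((861 - 35) - 19/2) + 3227 = (826 - 19/2) + 3227 = 1633/2 + 3227 = 8087/2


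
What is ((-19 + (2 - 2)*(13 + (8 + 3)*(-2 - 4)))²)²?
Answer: 130321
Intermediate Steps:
((-19 + (2 - 2)*(13 + (8 + 3)*(-2 - 4)))²)² = ((-19 + 0*(13 + 11*(-6)))²)² = ((-19 + 0*(13 - 66))²)² = ((-19 + 0*(-53))²)² = ((-19 + 0)²)² = ((-19)²)² = 361² = 130321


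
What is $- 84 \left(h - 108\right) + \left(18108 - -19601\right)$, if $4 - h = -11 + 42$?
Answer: $49049$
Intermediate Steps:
$h = -27$ ($h = 4 - \left(-11 + 42\right) = 4 - 31 = -27$)
$- 84 \left(h - 108\right) + \left(18108 - -19601\right) = - 84 \left(-27 - 108\right) + \left(18108 - -19601\right) = \left(-84\right) \left(-135\right) + \left(18108 + 19601\right) = 11340 + 37709 = 49049$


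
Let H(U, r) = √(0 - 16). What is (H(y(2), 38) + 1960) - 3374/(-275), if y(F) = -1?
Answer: 542374/275 + 4*I ≈ 1972.3 + 4.0*I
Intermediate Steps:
H(U, r) = 4*I (H(U, r) = √(-16) = 4*I)
(H(y(2), 38) + 1960) - 3374/(-275) = (4*I + 1960) - 3374/(-275) = (1960 + 4*I) - 3374*(-1/275) = (1960 + 4*I) + 3374/275 = 542374/275 + 4*I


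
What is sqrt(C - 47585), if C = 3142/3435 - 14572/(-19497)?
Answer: I*sqrt(2634868534513209195)/7441355 ≈ 218.14*I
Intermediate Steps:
C = 12368266/7441355 (C = 3142*(1/3435) - 14572*(-1/19497) = 3142/3435 + 14572/19497 = 12368266/7441355 ≈ 1.6621)
sqrt(C - 47585) = sqrt(12368266/7441355 - 47585) = sqrt(-354084509409/7441355) = I*sqrt(2634868534513209195)/7441355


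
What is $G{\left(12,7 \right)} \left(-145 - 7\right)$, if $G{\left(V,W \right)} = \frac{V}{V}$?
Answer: $-152$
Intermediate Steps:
$G{\left(V,W \right)} = 1$
$G{\left(12,7 \right)} \left(-145 - 7\right) = 1 \left(-145 - 7\right) = 1 \left(-152\right) = -152$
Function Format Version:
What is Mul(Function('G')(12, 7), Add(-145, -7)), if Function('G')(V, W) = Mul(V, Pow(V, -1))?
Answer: -152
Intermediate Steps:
Function('G')(V, W) = 1
Mul(Function('G')(12, 7), Add(-145, -7)) = Mul(1, Add(-145, -7)) = Mul(1, -152) = -152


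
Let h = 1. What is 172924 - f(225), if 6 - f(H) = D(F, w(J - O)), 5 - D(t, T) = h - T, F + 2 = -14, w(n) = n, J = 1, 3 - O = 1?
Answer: 172921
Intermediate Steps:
O = 2 (O = 3 - 1*1 = 3 - 1 = 2)
F = -16 (F = -2 - 14 = -16)
D(t, T) = 4 + T (D(t, T) = 5 - (1 - T) = 5 + (-1 + T) = 4 + T)
f(H) = 3 (f(H) = 6 - (4 + (1 - 1*2)) = 6 - (4 + (1 - 2)) = 6 - (4 - 1) = 6 - 1*3 = 6 - 3 = 3)
172924 - f(225) = 172924 - 1*3 = 172924 - 3 = 172921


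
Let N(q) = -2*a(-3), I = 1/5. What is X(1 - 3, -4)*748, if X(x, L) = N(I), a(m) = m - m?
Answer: 0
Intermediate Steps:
I = 1/5 ≈ 0.20000
a(m) = 0
N(q) = 0 (N(q) = -2*0 = 0)
X(x, L) = 0
X(1 - 3, -4)*748 = 0*748 = 0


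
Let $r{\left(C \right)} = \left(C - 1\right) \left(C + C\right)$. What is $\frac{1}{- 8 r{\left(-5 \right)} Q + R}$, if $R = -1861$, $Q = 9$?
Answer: $- \frac{1}{6181} \approx -0.00016179$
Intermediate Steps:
$r{\left(C \right)} = 2 C \left(-1 + C\right)$ ($r{\left(C \right)} = \left(-1 + C\right) 2 C = 2 C \left(-1 + C\right)$)
$\frac{1}{- 8 r{\left(-5 \right)} Q + R} = \frac{1}{- 8 \cdot 2 \left(-5\right) \left(-1 - 5\right) 9 - 1861} = \frac{1}{- 8 \cdot 2 \left(-5\right) \left(-6\right) 9 - 1861} = \frac{1}{\left(-8\right) 60 \cdot 9 - 1861} = \frac{1}{\left(-480\right) 9 - 1861} = \frac{1}{-4320 - 1861} = \frac{1}{-6181} = - \frac{1}{6181}$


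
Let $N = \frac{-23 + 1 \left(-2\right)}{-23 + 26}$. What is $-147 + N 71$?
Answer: $- \frac{2216}{3} \approx -738.67$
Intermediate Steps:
$N = - \frac{25}{3}$ ($N = \frac{-23 - 2}{3} = \left(-25\right) \frac{1}{3} = - \frac{25}{3} \approx -8.3333$)
$-147 + N 71 = -147 - \frac{1775}{3} = - \frac{2216}{3}$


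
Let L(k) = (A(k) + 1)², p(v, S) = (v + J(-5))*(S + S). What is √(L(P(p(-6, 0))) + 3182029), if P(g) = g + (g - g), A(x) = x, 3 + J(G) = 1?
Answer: √3182030 ≈ 1783.8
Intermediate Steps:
J(G) = -2 (J(G) = -3 + 1 = -2)
p(v, S) = 2*S*(-2 + v) (p(v, S) = (v - 2)*(S + S) = (-2 + v)*(2*S) = 2*S*(-2 + v))
P(g) = g (P(g) = g + 0 = g)
L(k) = (1 + k)² (L(k) = (k + 1)² = (1 + k)²)
√(L(P(p(-6, 0))) + 3182029) = √((1 + 2*0*(-2 - 6))² + 3182029) = √((1 + 2*0*(-8))² + 3182029) = √((1 + 0)² + 3182029) = √(1² + 3182029) = √(1 + 3182029) = √3182030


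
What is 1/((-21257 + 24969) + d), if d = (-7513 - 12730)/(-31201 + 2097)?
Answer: 29104/108054291 ≈ 0.00026935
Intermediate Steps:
d = 20243/29104 (d = -20243/(-29104) = -20243*(-1/29104) = 20243/29104 ≈ 0.69554)
1/((-21257 + 24969) + d) = 1/((-21257 + 24969) + 20243/29104) = 1/(3712 + 20243/29104) = 1/(108054291/29104) = 29104/108054291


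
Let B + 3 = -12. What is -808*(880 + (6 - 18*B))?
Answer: -934048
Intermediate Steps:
B = -15 (B = -3 - 12 = -15)
-808*(880 + (6 - 18*B)) = -808*(880 + (6 - 18*(-15))) = -808*(880 + (6 + 270)) = -808*(880 + 276) = -808*1156 = -934048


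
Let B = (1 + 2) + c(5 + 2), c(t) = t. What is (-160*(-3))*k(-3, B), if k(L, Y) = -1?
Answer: -480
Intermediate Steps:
B = 10 (B = (1 + 2) + (5 + 2) = 3 + 7 = 10)
(-160*(-3))*k(-3, B) = -160*(-3)*(-1) = -40*(-12)*(-1) = 480*(-1) = -480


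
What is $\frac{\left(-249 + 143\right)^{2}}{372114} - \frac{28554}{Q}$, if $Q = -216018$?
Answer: $\frac{362570039}{2232870057} \approx 0.16238$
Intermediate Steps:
$\frac{\left(-249 + 143\right)^{2}}{372114} - \frac{28554}{Q} = \frac{\left(-249 + 143\right)^{2}}{372114} - \frac{28554}{-216018} = \left(-106\right)^{2} \cdot \frac{1}{372114} - - \frac{4759}{36003} = 11236 \cdot \frac{1}{372114} + \frac{4759}{36003} = \frac{5618}{186057} + \frac{4759}{36003} = \frac{362570039}{2232870057}$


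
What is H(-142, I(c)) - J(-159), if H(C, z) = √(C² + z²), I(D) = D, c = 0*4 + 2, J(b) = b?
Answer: 159 + 2*√5042 ≈ 301.01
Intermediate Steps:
c = 2 (c = 0 + 2 = 2)
H(-142, I(c)) - J(-159) = √((-142)² + 2²) - 1*(-159) = √(20164 + 4) + 159 = √20168 + 159 = 2*√5042 + 159 = 159 + 2*√5042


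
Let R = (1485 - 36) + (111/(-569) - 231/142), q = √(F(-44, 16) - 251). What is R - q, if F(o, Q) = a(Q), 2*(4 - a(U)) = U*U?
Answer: 116929101/80798 - 5*I*√15 ≈ 1447.2 - 19.365*I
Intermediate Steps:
a(U) = 4 - U²/2 (a(U) = 4 - U*U/2 = 4 - U²/2)
F(o, Q) = 4 - Q²/2
q = 5*I*√15 (q = √((4 - ½*16²) - 251) = √((4 - ½*256) - 251) = √((4 - 128) - 251) = √(-124 - 251) = √(-375) = 5*I*√15 ≈ 19.365*I)
R = 116929101/80798 (R = 1449 + (111*(-1/569) - 231*1/142) = 1449 + (-111/569 - 231/142) = 1449 - 147201/80798 = 116929101/80798 ≈ 1447.2)
R - q = 116929101/80798 - 5*I*√15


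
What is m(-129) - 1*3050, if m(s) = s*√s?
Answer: -3050 - 129*I*√129 ≈ -3050.0 - 1465.2*I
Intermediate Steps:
m(s) = s^(3/2)
m(-129) - 1*3050 = (-129)^(3/2) - 1*3050 = -129*I*√129 - 3050 = -3050 - 129*I*√129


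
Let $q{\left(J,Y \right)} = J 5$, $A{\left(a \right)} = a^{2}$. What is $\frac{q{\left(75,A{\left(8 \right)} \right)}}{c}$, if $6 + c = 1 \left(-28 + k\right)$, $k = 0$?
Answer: $- \frac{375}{34} \approx -11.029$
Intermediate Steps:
$q{\left(J,Y \right)} = 5 J$
$c = -34$ ($c = -6 + 1 \left(-28 + 0\right) = -6 + 1 \left(-28\right) = -6 - 28 = -34$)
$\frac{q{\left(75,A{\left(8 \right)} \right)}}{c} = \frac{5 \cdot 75}{-34} = 375 \left(- \frac{1}{34}\right) = - \frac{375}{34}$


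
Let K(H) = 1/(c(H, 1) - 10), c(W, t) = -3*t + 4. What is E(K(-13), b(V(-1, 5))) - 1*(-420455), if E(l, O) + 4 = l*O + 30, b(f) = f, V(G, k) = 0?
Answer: 420481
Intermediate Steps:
c(W, t) = 4 - 3*t
K(H) = -1/9 (K(H) = 1/((4 - 3*1) - 10) = 1/((4 - 3) - 10) = 1/(1 - 10) = 1/(-9) = -1/9)
E(l, O) = 26 + O*l (E(l, O) = -4 + (l*O + 30) = -4 + (O*l + 30) = -4 + (30 + O*l) = 26 + O*l)
E(K(-13), b(V(-1, 5))) - 1*(-420455) = (26 + 0*(-1/9)) - 1*(-420455) = (26 + 0) + 420455 = 26 + 420455 = 420481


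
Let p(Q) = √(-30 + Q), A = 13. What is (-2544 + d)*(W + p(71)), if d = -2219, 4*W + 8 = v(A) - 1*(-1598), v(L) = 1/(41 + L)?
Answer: -408955943/216 - 4763*√41 ≈ -1.9238e+6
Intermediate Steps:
W = 85861/216 (W = -2 + (1/(41 + 13) - 1*(-1598))/4 = -2 + (1/54 + 1598)/4 = -2 + (¼)*(86293/54) = -2 + 86293/216 = 85861/216 ≈ 397.50)
(-2544 + d)*(W + p(71)) = (-2544 - 2219)*(85861/216 + √(-30 + 71)) = -4763*(85861/216 + √41) = -408955943/216 - 4763*√41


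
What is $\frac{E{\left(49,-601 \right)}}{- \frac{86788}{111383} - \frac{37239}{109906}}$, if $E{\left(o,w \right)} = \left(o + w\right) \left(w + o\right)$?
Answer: $- \frac{3730082768030592}{13686313465} \approx -2.7254 \cdot 10^{5}$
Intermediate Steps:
$E{\left(o,w \right)} = \left(o + w\right)^{2}$ ($E{\left(o,w \right)} = \left(o + w\right) \left(o + w\right) = \left(o + w\right)^{2}$)
$\frac{E{\left(49,-601 \right)}}{- \frac{86788}{111383} - \frac{37239}{109906}} = \frac{\left(49 - 601\right)^{2}}{- \frac{86788}{111383} - \frac{37239}{109906}} = \frac{\left(-552\right)^{2}}{\left(-86788\right) \frac{1}{111383} - \frac{37239}{109906}} = \frac{304704}{- \frac{86788}{111383} - \frac{37239}{109906}} = \frac{304704}{- \frac{13686313465}{12241659998}} = 304704 \left(- \frac{12241659998}{13686313465}\right) = - \frac{3730082768030592}{13686313465}$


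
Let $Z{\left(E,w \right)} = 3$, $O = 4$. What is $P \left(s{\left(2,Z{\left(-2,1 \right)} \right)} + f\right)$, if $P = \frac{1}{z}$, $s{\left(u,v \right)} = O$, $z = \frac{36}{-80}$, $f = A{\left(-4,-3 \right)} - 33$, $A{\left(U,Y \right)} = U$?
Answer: $\frac{220}{3} \approx 73.333$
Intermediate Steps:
$f = -37$ ($f = -4 - 33 = -37$)
$z = - \frac{9}{20}$ ($z = 36 \left(- \frac{1}{80}\right) = - \frac{9}{20} \approx -0.45$)
$s{\left(u,v \right)} = 4$
$P = - \frac{20}{9}$ ($P = \frac{1}{- \frac{9}{20}} = - \frac{20}{9} \approx -2.2222$)
$P \left(s{\left(2,Z{\left(-2,1 \right)} \right)} + f\right) = - \frac{20 \left(4 - 37\right)}{9} = \left(- \frac{20}{9}\right) \left(-33\right) = \frac{220}{3}$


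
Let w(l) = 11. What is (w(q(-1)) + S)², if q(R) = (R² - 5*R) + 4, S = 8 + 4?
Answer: 529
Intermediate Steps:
S = 12
q(R) = 4 + R² - 5*R
(w(q(-1)) + S)² = (11 + 12)² = 23² = 529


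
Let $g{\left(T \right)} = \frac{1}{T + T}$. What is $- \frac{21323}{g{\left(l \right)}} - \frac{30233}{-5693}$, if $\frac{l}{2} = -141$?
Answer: $\frac{68465027429}{5693} \approx 1.2026 \cdot 10^{7}$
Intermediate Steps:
$l = -282$ ($l = 2 \left(-141\right) = -282$)
$g{\left(T \right)} = \frac{1}{2 T}$
$- \frac{21323}{g{\left(l \right)}} - \frac{30233}{-5693} = - \frac{21323}{\frac{1}{2} \frac{1}{-282}} - \frac{30233}{-5693} = - \frac{21323}{\frac{1}{2} \left(- \frac{1}{282}\right)} - - \frac{30233}{5693} = - \frac{21323}{- \frac{1}{564}} + \frac{30233}{5693} = \left(-21323\right) \left(-564\right) + \frac{30233}{5693} = 12026172 + \frac{30233}{5693} = \frac{68465027429}{5693}$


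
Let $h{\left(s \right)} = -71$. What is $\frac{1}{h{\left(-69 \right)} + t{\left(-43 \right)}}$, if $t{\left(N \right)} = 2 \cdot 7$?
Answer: $- \frac{1}{57} \approx -0.017544$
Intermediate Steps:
$t{\left(N \right)} = 14$
$\frac{1}{h{\left(-69 \right)} + t{\left(-43 \right)}} = \frac{1}{-71 + 14} = \frac{1}{-57} = - \frac{1}{57}$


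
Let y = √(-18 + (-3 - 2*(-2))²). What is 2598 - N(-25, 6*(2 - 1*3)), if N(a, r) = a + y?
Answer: 2623 - I*√17 ≈ 2623.0 - 4.1231*I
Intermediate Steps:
y = I*√17 (y = √(-18 + (-3 + 4)²) = √(-18 + 1²) = √(-18 + 1) = √(-17) = I*√17 ≈ 4.1231*I)
N(a, r) = a + I*√17
2598 - N(-25, 6*(2 - 1*3)) = 2598 - (-25 + I*√17) = 2598 + (25 - I*√17) = 2623 - I*√17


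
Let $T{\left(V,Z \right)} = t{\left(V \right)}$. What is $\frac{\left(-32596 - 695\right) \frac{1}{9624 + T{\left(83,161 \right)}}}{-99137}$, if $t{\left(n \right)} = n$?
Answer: $\frac{33291}{962322859} \approx 3.4594 \cdot 10^{-5}$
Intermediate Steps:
$T{\left(V,Z \right)} = V$
$\frac{\left(-32596 - 695\right) \frac{1}{9624 + T{\left(83,161 \right)}}}{-99137} = \frac{\left(-32596 - 695\right) \frac{1}{9624 + 83}}{-99137} = - \frac{33291}{9707} \left(- \frac{1}{99137}\right) = \left(-33291\right) \frac{1}{9707} \left(- \frac{1}{99137}\right) = \left(- \frac{33291}{9707}\right) \left(- \frac{1}{99137}\right) = \frac{33291}{962322859}$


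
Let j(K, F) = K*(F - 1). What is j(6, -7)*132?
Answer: -6336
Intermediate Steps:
j(K, F) = K*(-1 + F)
j(6, -7)*132 = (6*(-1 - 7))*132 = (6*(-8))*132 = -48*132 = -6336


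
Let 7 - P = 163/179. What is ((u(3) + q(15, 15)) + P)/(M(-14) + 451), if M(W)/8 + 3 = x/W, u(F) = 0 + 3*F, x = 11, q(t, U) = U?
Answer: 37702/527155 ≈ 0.071520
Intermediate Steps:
P = 1090/179 (P = 7 - 163/179 = 1090/179 ≈ 6.0894)
u(F) = 3*F
M(W) = -24 + 88/W (M(W) = -24 + 8*(11/W) = -24 + 88/W)
((u(3) + q(15, 15)) + P)/(M(-14) + 451) = ((3*3 + 15) + 1090/179)/((-24 + 88/(-14)) + 451) = ((9 + 15) + 1090/179)/((-24 + 88*(-1/14)) + 451) = (24 + 1090/179)/((-24 - 44/7) + 451) = 5386/(179*(-212/7 + 451)) = 5386/(179*(2945/7)) = (5386/179)*(7/2945) = 37702/527155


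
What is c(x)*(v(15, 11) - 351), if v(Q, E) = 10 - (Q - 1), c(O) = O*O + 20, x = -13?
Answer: -67095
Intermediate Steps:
c(O) = 20 + O² (c(O) = O² + 20 = 20 + O²)
v(Q, E) = 11 - Q (v(Q, E) = 10 - (-1 + Q) = 10 + (1 - Q) = 11 - Q)
c(x)*(v(15, 11) - 351) = (20 + (-13)²)*((11 - 1*15) - 351) = (20 + 169)*((11 - 15) - 351) = 189*(-4 - 351) = 189*(-355) = -67095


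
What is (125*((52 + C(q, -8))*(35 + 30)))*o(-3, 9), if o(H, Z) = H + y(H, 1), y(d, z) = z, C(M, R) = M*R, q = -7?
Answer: -1755000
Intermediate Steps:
o(H, Z) = 1 + H (o(H, Z) = H + 1 = 1 + H)
(125*((52 + C(q, -8))*(35 + 30)))*o(-3, 9) = (125*((52 - 7*(-8))*(35 + 30)))*(1 - 3) = (125*((52 + 56)*65))*(-2) = (125*(108*65))*(-2) = (125*7020)*(-2) = 877500*(-2) = -1755000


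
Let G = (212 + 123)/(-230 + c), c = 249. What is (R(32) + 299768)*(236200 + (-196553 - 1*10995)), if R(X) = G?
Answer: 8589457916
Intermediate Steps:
G = 335/19 (G = (212 + 123)/(-230 + 249) = 335/19 ≈ 17.632)
R(X) = 335/19
(R(32) + 299768)*(236200 + (-196553 - 1*10995)) = (335/19 + 299768)*(236200 + (-196553 - 1*10995)) = 5695927*(236200 + (-196553 - 10995))/19 = 5695927*(236200 - 207548)/19 = (5695927/19)*28652 = 8589457916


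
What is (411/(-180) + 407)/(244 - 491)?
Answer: -24283/14820 ≈ -1.6385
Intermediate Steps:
(411/(-180) + 407)/(244 - 491) = (411*(-1/180) + 407)/(-247) = (-137/60 + 407)*(-1/247) = (24283/60)*(-1/247) = -24283/14820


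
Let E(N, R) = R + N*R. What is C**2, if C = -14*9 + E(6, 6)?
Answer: 7056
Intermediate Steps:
C = -84 (C = -14*9 + 6*(1 + 6) = -126 + 6*7 = -126 + 42 = -84)
C**2 = (-84)**2 = 7056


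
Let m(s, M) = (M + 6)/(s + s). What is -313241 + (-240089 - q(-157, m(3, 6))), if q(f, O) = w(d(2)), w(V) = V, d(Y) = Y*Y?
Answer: -553334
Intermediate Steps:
m(s, M) = (6 + M)/(2*s) (m(s, M) = (6 + M)/((2*s)) = (6 + M)*(1/(2*s)) = (6 + M)/(2*s))
d(Y) = Y**2
q(f, O) = 4 (q(f, O) = 2**2 = 4)
-313241 + (-240089 - q(-157, m(3, 6))) = -313241 + (-240089 - 1*4) = -313241 + (-240089 - 4) = -313241 - 240093 = -553334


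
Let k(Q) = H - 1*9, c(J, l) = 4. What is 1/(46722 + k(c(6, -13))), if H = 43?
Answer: 1/46756 ≈ 2.1388e-5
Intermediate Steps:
k(Q) = 34 (k(Q) = 43 - 1*9 = 43 - 9 = 34)
1/(46722 + k(c(6, -13))) = 1/(46722 + 34) = 1/46756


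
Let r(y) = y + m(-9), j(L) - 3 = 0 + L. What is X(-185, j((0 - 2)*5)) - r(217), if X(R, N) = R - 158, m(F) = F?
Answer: -551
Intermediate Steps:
j(L) = 3 + L (j(L) = 3 + (0 + L) = 3 + L)
X(R, N) = -158 + R
r(y) = -9 + y (r(y) = y - 9 = -9 + y)
X(-185, j((0 - 2)*5)) - r(217) = (-158 - 185) - (-9 + 217) = -343 - 1*208 = -343 - 208 = -551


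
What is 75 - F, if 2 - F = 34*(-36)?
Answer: -1151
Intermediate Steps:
F = 1226 (F = 2 - 34*(-36) = 2 - 1*(-1224) = 2 + 1224 = 1226)
75 - F = 75 - 1*1226 = 75 - 1226 = -1151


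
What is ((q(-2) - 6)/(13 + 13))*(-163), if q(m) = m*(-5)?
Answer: -326/13 ≈ -25.077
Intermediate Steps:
q(m) = -5*m
((q(-2) - 6)/(13 + 13))*(-163) = ((-5*(-2) - 6)/(13 + 13))*(-163) = ((10 - 6)/26)*(-163) = (4*(1/26))*(-163) = (2/13)*(-163) = -326/13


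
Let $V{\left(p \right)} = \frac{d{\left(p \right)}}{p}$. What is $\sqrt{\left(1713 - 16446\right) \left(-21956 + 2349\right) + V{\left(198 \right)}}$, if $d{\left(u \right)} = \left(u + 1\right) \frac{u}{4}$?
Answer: $\frac{\sqrt{1155479923}}{2} \approx 16996.0$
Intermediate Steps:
$d{\left(u \right)} = \frac{u \left(1 + u\right)}{4}$ ($d{\left(u \right)} = \left(1 + u\right) u \frac{1}{4} = \left(1 + u\right) \frac{u}{4} = \frac{u \left(1 + u\right)}{4}$)
$V{\left(p \right)} = \frac{1}{4} + \frac{p}{4}$ ($V{\left(p \right)} = \frac{\frac{1}{4} p \left(1 + p\right)}{p} = \frac{1}{4} + \frac{p}{4}$)
$\sqrt{\left(1713 - 16446\right) \left(-21956 + 2349\right) + V{\left(198 \right)}} = \sqrt{\left(1713 - 16446\right) \left(-21956 + 2349\right) + \left(\frac{1}{4} + \frac{1}{4} \cdot 198\right)} = \sqrt{\left(-14733\right) \left(-19607\right) + \left(\frac{1}{4} + \frac{99}{2}\right)} = \sqrt{288869931 + \frac{199}{4}} = \sqrt{\frac{1155479923}{4}} = \frac{\sqrt{1155479923}}{2}$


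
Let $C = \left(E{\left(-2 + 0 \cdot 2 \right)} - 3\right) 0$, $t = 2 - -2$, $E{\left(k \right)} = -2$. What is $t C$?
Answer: $0$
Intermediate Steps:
$t = 4$ ($t = 2 + 2 = 4$)
$C = 0$ ($C = \left(-2 - 3\right) 0 = \left(-5\right) 0 = 0$)
$t C = 4 \cdot 0 = 0$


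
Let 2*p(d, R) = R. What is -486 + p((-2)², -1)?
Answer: -973/2 ≈ -486.50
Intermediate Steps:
p(d, R) = R/2
-486 + p((-2)², -1) = -486 + (½)*(-1) = -486 - ½ = -973/2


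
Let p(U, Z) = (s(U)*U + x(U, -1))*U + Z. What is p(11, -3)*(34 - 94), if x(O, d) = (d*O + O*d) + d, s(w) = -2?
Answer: 29880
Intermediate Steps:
x(O, d) = d + 2*O*d (x(O, d) = (O*d + O*d) + d = 2*O*d + d = d + 2*O*d)
p(U, Z) = Z + U*(-1 - 4*U) (p(U, Z) = (-2*U - (1 + 2*U))*U + Z = (-2*U + (-1 - 2*U))*U + Z = (-1 - 4*U)*U + Z = U*(-1 - 4*U) + Z = Z + U*(-1 - 4*U))
p(11, -3)*(34 - 94) = (-3 - 1*11 - 4*11²)*(34 - 94) = (-3 - 11 - 4*121)*(-60) = (-3 - 11 - 484)*(-60) = -498*(-60) = 29880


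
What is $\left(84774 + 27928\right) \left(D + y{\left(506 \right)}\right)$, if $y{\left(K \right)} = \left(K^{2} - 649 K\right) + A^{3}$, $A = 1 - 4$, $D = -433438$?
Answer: $-57007263746$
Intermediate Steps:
$A = -3$ ($A = 1 - 4 = -3$)
$y{\left(K \right)} = -27 + K^{2} - 649 K$ ($y{\left(K \right)} = \left(K^{2} - 649 K\right) + \left(-3\right)^{3} = \left(K^{2} - 649 K\right) - 27 = -27 + K^{2} - 649 K$)
$\left(84774 + 27928\right) \left(D + y{\left(506 \right)}\right) = \left(84774 + 27928\right) \left(-433438 - \left(328421 - 256036\right)\right) = 112702 \left(-433438 - 72385\right) = 112702 \left(-505823\right) = -57007263746$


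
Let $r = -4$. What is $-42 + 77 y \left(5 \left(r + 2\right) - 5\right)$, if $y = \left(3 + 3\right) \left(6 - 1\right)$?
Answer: $-34692$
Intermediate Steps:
$y = 30$ ($y = 6 \cdot 5 = 30$)
$-42 + 77 y \left(5 \left(r + 2\right) - 5\right) = -42 + 77 \cdot 30 \left(5 \left(-4 + 2\right) - 5\right) = -42 + 77 \cdot 30 \left(5 \left(-2\right) - 5\right) = -42 + 77 \cdot 30 \left(-10 - 5\right) = -42 + 77 \cdot 30 \left(-15\right) = -42 + 77 \left(-450\right) = -42 - 34650 = -34692$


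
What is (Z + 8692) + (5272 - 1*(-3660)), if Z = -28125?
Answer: -10501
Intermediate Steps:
(Z + 8692) + (5272 - 1*(-3660)) = (-28125 + 8692) + (5272 - 1*(-3660)) = -19433 + (5272 + 3660) = -19433 + 8932 = -10501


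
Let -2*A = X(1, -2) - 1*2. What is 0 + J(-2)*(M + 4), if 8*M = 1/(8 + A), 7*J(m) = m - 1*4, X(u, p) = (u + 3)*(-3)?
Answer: -481/140 ≈ -3.4357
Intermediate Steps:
X(u, p) = -9 - 3*u (X(u, p) = (3 + u)*(-3) = -9 - 3*u)
J(m) = -4/7 + m/7 (J(m) = (m - 1*4)/7 = (m - 4)/7 = (-4 + m)/7 = -4/7 + m/7)
A = 7 (A = -((-9 - 3*1) - 1*2)/2 = -((-9 - 3) - 2)/2 = -(-12 - 2)/2 = -½*(-14) = 7)
M = 1/120 (M = 1/(8*(8 + 7)) = (⅛)/15 = (⅛)*(1/15) = 1/120 ≈ 0.0083333)
0 + J(-2)*(M + 4) = 0 + (-4/7 + (⅐)*(-2))*(1/120 + 4) = 0 + (-4/7 - 2/7)*(481/120) = 0 - 6/7*481/120 = 0 - 481/140 = -481/140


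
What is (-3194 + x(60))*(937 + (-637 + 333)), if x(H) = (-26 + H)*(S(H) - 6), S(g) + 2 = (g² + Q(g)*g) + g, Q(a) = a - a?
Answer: 76576542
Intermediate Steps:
Q(a) = 0
S(g) = -2 + g + g² (S(g) = -2 + ((g² + 0*g) + g) = -2 + ((g² + 0) + g) = -2 + (g² + g) = -2 + (g + g²) = -2 + g + g²)
x(H) = (-26 + H)*(-8 + H + H²) (x(H) = (-26 + H)*((-2 + H + H²) - 6) = (-26 + H)*(-8 + H + H²))
(-3194 + x(60))*(937 + (-637 + 333)) = (-3194 + (208 + 60³ - 34*60 - 25*60²))*(937 + (-637 + 333)) = (-3194 + (208 + 216000 - 2040 - 25*3600))*(937 - 304) = (-3194 + (208 + 216000 - 2040 - 90000))*633 = (-3194 + 124168)*633 = 120974*633 = 76576542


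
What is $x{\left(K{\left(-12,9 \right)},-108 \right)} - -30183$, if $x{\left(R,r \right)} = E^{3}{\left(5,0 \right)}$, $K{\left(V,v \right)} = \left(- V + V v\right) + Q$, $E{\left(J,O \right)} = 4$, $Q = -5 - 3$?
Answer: $30247$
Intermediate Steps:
$Q = -8$ ($Q = -5 - 3 = -8$)
$K{\left(V,v \right)} = -8 - V + V v$ ($K{\left(V,v \right)} = \left(- V + V v\right) - 8 = -8 - V + V v$)
$x{\left(R,r \right)} = 64$ ($x{\left(R,r \right)} = 4^{3} = 64$)
$x{\left(K{\left(-12,9 \right)},-108 \right)} - -30183 = 64 - -30183 = 64 + 30183 = 30247$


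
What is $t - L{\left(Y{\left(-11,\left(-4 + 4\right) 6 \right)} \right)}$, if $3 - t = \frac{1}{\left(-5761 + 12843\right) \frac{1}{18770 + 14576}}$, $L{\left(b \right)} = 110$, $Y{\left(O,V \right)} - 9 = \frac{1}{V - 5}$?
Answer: $- \frac{395560}{3541} \approx -111.71$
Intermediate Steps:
$Y{\left(O,V \right)} = 9 + \frac{1}{-5 + V}$ ($Y{\left(O,V \right)} = 9 + \frac{1}{V - 5} = 9 + \frac{1}{-5 + V}$)
$t = - \frac{6050}{3541}$ ($t = 3 - \frac{1}{\left(-5761 + 12843\right) \frac{1}{18770 + 14576}} = 3 - \frac{1}{7082 \cdot \frac{1}{33346}} = 3 - \frac{1}{\frac{3541}{16673}} = 3 - \frac{16673}{3541} = - \frac{6050}{3541} \approx -1.7086$)
$t - L{\left(Y{\left(-11,\left(-4 + 4\right) 6 \right)} \right)} = - \frac{6050}{3541} - 110 = - \frac{395560}{3541}$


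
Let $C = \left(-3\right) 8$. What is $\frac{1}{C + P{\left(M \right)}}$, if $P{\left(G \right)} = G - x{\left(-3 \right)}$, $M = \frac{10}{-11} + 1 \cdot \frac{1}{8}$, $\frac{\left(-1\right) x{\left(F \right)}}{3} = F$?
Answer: $- \frac{88}{2973} \approx -0.0296$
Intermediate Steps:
$x{\left(F \right)} = - 3 F$
$M = - \frac{69}{88}$ ($M = 10 \left(- \frac{1}{11}\right) + 1 \cdot \frac{1}{8} = - \frac{10}{11} + \frac{1}{8} = - \frac{69}{88} \approx -0.78409$)
$P{\left(G \right)} = -9 + G$ ($P{\left(G \right)} = G - \left(-3\right) \left(-3\right) = G - 9 = -9 + G$)
$C = -24$
$\frac{1}{C + P{\left(M \right)}} = \frac{1}{-24 - \frac{861}{88}} = \frac{1}{- \frac{2973}{88}} = - \frac{88}{2973}$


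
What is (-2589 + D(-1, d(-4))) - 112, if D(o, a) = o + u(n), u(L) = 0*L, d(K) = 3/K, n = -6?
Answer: -2702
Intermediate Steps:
u(L) = 0
D(o, a) = o (D(o, a) = o + 0 = o)
(-2589 + D(-1, d(-4))) - 112 = (-2589 - 1) - 112 = -2590 - 112 = -2702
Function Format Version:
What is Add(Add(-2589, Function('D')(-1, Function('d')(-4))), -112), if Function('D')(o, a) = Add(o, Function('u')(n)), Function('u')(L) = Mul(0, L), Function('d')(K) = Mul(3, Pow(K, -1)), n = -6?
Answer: -2702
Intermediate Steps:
Function('u')(L) = 0
Function('D')(o, a) = o (Function('D')(o, a) = Add(o, 0) = o)
Add(Add(-2589, Function('D')(-1, Function('d')(-4))), -112) = Add(Add(-2589, -1), -112) = Add(-2590, -112) = -2702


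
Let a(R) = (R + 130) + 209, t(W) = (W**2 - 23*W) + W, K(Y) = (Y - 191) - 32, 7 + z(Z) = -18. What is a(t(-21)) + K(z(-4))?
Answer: 994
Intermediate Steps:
z(Z) = -25 (z(Z) = -7 - 18 = -25)
K(Y) = -223 + Y (K(Y) = (-191 + Y) - 32 = -223 + Y)
t(W) = W**2 - 22*W
a(R) = 339 + R (a(R) = (130 + R) + 209 = 339 + R)
a(t(-21)) + K(z(-4)) = (339 - 21*(-22 - 21)) + (-223 - 25) = (339 - 21*(-43)) - 248 = (339 + 903) - 248 = 1242 - 248 = 994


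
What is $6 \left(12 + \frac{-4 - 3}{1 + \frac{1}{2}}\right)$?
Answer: $44$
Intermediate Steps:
$6 \left(12 + \frac{-4 - 3}{1 + \frac{1}{2}}\right) = 6 \left(12 - \frac{7}{1 + \frac{1}{2}}\right) = 6 \left(12 - \frac{7}{\frac{3}{2}}\right) = 6 \left(12 - \frac{14}{3}\right) = 6 \cdot \frac{22}{3} = 44$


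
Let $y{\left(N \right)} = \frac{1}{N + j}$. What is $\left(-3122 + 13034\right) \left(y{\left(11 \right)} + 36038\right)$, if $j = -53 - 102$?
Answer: $\frac{2143251523}{6} \approx 3.5721 \cdot 10^{8}$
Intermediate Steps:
$j = -155$
$y{\left(N \right)} = \frac{1}{-155 + N}$ ($y{\left(N \right)} = \frac{1}{N - 155} = \frac{1}{-155 + N}$)
$\left(-3122 + 13034\right) \left(y{\left(11 \right)} + 36038\right) = \left(-3122 + 13034\right) \left(\frac{1}{-155 + 11} + 36038\right) = 9912 \left(\frac{1}{-144} + 36038\right) = 9912 \left(- \frac{1}{144} + 36038\right) = 9912 \cdot \frac{5189471}{144} = \frac{2143251523}{6}$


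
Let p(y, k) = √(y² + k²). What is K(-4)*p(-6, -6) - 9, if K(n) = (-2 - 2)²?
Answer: -9 + 96*√2 ≈ 126.76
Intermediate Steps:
p(y, k) = √(k² + y²)
K(n) = 16 (K(n) = (-4)² = 16)
K(-4)*p(-6, -6) - 9 = 16*√((-6)² + (-6)²) - 9 = 16*√(36 + 36) - 9 = 16*√72 - 9 = 16*(6*√2) - 9 = 96*√2 - 9 = -9 + 96*√2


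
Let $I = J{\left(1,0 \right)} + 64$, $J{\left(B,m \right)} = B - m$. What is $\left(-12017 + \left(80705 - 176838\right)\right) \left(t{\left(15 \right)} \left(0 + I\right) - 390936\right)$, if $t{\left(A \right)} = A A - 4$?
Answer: $40726153650$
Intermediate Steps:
$t{\left(A \right)} = -4 + A^{2}$ ($t{\left(A \right)} = A^{2} - 4 = -4 + A^{2}$)
$I = 65$ ($I = \left(1 - 0\right) + 64 = \left(1 + 0\right) + 64 = 1 + 64 = 65$)
$\left(-12017 + \left(80705 - 176838\right)\right) \left(t{\left(15 \right)} \left(0 + I\right) - 390936\right) = \left(-12017 + \left(80705 - 176838\right)\right) \left(\left(-4 + 15^{2}\right) \left(0 + 65\right) - 390936\right) = \left(-12017 + \left(80705 - 176838\right)\right) \left(\left(-4 + 225\right) 65 - 390936\right) = \left(-12017 - 96133\right) \left(221 \cdot 65 - 390936\right) = - 108150 \left(14365 - 390936\right) = \left(-108150\right) \left(-376571\right) = 40726153650$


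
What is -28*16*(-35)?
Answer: 15680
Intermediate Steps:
-28*16*(-35) = -448*(-35) = 15680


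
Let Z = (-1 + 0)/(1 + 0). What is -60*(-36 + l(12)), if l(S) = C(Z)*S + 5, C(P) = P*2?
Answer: 3300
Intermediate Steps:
Z = -1 (Z = -1/1 = -1*1 = -1)
C(P) = 2*P
l(S) = 5 - 2*S (l(S) = (2*(-1))*S + 5 = -2*S + 5 = 5 - 2*S)
-60*(-36 + l(12)) = -60*(-36 + (5 - 2*12)) = -60*(-36 + (5 - 24)) = -60*(-36 - 19) = -60*(-55) = 3300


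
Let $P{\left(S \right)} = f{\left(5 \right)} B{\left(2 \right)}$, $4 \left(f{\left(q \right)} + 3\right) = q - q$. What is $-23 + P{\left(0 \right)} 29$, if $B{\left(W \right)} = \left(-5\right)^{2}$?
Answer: $-2198$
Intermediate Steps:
$f{\left(q \right)} = -3$ ($f{\left(q \right)} = -3 + \frac{q - q}{4} = -3 + \frac{1}{4} \cdot 0 = -3 + 0 = -3$)
$B{\left(W \right)} = 25$
$P{\left(S \right)} = -75$ ($P{\left(S \right)} = \left(-3\right) 25 = -75$)
$-23 + P{\left(0 \right)} 29 = -23 - 2175 = -2198$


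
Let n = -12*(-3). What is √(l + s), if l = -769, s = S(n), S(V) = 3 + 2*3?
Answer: 2*I*√190 ≈ 27.568*I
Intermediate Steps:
n = 36
S(V) = 9 (S(V) = 3 + 6 = 9)
s = 9
√(l + s) = √(-769 + 9) = √(-760) = 2*I*√190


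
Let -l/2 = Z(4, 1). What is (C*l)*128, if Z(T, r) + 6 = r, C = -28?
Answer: -35840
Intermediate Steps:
Z(T, r) = -6 + r
l = 10 (l = -2*(-6 + 1) = -2*(-5) = 10)
(C*l)*128 = -28*10*128 = -280*128 = -35840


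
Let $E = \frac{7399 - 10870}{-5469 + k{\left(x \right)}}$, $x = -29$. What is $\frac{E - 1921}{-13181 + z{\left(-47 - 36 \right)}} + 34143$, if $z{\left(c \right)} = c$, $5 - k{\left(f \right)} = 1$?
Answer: $\frac{1237480042237}{36243880} \approx 34143.0$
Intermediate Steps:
$k{\left(f \right)} = 4$ ($k{\left(f \right)} = 5 - 1 = 4$)
$E = \frac{3471}{5465}$ ($E = \frac{7399 - 10870}{-5469 + 4} = - \frac{3471}{-5465} = \left(-3471\right) \left(- \frac{1}{5465}\right) = \frac{3471}{5465} \approx 0.63513$)
$\frac{E - 1921}{-13181 + z{\left(-47 - 36 \right)}} + 34143 = \frac{\frac{3471}{5465} - 1921}{-13181 - 83} + 34143 = - \frac{10494794}{5465 \left(-13181 - 83\right)} + 34143 = - \frac{10494794}{5465 \left(-13264\right)} + 34143 = \left(- \frac{10494794}{5465}\right) \left(- \frac{1}{13264}\right) + 34143 = \frac{5247397}{36243880} + 34143 = \frac{1237480042237}{36243880}$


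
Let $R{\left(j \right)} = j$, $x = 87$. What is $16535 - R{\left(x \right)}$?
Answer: $16448$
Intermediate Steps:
$16535 - R{\left(x \right)} = 16535 - 87 = 16448$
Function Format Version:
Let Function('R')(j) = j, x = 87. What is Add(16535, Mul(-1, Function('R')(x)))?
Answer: 16448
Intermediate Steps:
Add(16535, Mul(-1, Function('R')(x))) = Add(16535, Mul(-1, 87)) = Add(16535, -87) = 16448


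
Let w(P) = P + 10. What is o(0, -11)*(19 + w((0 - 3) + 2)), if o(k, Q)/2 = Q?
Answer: -616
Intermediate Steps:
o(k, Q) = 2*Q
w(P) = 10 + P
o(0, -11)*(19 + w((0 - 3) + 2)) = (2*(-11))*(19 + (10 + ((0 - 3) + 2))) = -22*(19 + (10 + (-3 + 2))) = -22*(19 + (10 - 1)) = -22*(19 + 9) = -22*28 = -616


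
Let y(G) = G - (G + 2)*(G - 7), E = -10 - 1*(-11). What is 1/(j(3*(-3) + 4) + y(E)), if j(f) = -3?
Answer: 1/16 ≈ 0.062500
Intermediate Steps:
E = 1 (E = -10 + 11 = 1)
y(G) = G - (-7 + G)*(2 + G) (y(G) = G - (2 + G)*(-7 + G) = G - (-7 + G)*(2 + G))
1/(j(3*(-3) + 4) + y(E)) = 1/(-3 + (14 - 1*1² + 6*1)) = 1/(-3 + (14 - 1*1 + 6)) = 1/(-3 + (14 - 1 + 6)) = 1/(-3 + 19) = 1/16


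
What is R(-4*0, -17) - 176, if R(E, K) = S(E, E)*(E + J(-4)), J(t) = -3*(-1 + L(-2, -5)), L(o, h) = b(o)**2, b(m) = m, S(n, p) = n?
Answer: -176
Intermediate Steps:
L(o, h) = o**2
J(t) = -9 (J(t) = -3*(-1 + (-2)**2) = -3*(-1 + 4) = -3*3 = -1*9 = -9)
R(E, K) = E*(-9 + E) (R(E, K) = E*(E - 9) = E*(-9 + E))
R(-4*0, -17) - 176 = (-4*0)*(-9 - 4*0) - 176 = 0*(-9 + 0) - 176 = 0*(-9) - 176 = 0 - 176 = -176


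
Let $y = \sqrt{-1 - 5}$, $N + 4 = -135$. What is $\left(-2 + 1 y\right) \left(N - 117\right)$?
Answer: $512 - 256 i \sqrt{6} \approx 512.0 - 627.07 i$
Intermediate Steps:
$N = -139$ ($N = -4 - 135 = -139$)
$y = i \sqrt{6}$ ($y = \sqrt{-6} = i \sqrt{6} \approx 2.4495 i$)
$\left(-2 + 1 y\right) \left(N - 117\right) = \left(-2 + 1 i \sqrt{6}\right) \left(-139 - 117\right) = \left(-2 + i \sqrt{6}\right) \left(-256\right) = 512 - 256 i \sqrt{6}$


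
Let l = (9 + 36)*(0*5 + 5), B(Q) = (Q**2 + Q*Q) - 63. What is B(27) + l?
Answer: 1620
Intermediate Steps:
B(Q) = -63 + 2*Q**2 (B(Q) = (Q**2 + Q**2) - 63 = 2*Q**2 - 63 = -63 + 2*Q**2)
l = 225 (l = 45*(0 + 5) = 45*5 = 225)
B(27) + l = (-63 + 2*27**2) + 225 = (-63 + 2*729) + 225 = (-63 + 1458) + 225 = 1395 + 225 = 1620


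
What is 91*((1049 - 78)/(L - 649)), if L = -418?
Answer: -88361/1067 ≈ -82.813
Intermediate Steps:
91*((1049 - 78)/(L - 649)) = 91*((1049 - 78)/(-418 - 649)) = 91*(971/(-1067)) = 91*(971*(-1/1067)) = 91*(-971/1067) = -88361/1067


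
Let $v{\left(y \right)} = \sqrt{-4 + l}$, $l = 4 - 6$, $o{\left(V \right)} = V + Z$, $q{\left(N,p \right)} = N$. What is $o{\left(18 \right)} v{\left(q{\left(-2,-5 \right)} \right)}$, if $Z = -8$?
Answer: $10 i \sqrt{6} \approx 24.495 i$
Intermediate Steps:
$o{\left(V \right)} = -8 + V$ ($o{\left(V \right)} = V - 8 = -8 + V$)
$l = -2$ ($l = 4 - 6 = -2$)
$v{\left(y \right)} = i \sqrt{6}$ ($v{\left(y \right)} = \sqrt{-4 - 2} = \sqrt{-6} = i \sqrt{6}$)
$o{\left(18 \right)} v{\left(q{\left(-2,-5 \right)} \right)} = \left(-8 + 18\right) i \sqrt{6} = 10 i \sqrt{6}$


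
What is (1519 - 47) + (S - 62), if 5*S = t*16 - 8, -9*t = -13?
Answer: 63586/45 ≈ 1413.0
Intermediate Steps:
t = 13/9 (t = -⅑*(-13) = 13/9 ≈ 1.4444)
S = 136/45 (S = ((13/9)*16 - 8)/5 = (208/9 - 8)/5 = (⅕)*(136/9) = 136/45 ≈ 3.0222)
(1519 - 47) + (S - 62) = (1519 - 47) + (136/45 - 62) = 1472 - 2654/45 = 63586/45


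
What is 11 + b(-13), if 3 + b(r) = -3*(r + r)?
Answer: 86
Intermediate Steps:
b(r) = -3 - 6*r (b(r) = -3 - 3*(r + r) = -3 - 6*r)
11 + b(-13) = 11 + (-3 - 6*(-13)) = 11 + (-3 + 78) = 11 + 75 = 86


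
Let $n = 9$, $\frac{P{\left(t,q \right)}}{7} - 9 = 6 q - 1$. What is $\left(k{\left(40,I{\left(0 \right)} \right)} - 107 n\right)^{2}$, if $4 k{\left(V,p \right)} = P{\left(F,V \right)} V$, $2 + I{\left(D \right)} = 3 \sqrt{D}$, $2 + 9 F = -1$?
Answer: $268861609$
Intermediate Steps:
$F = - \frac{1}{3}$ ($F = - \frac{2}{9} + \frac{1}{9} \left(-1\right) = - \frac{2}{9} - \frac{1}{9} = - \frac{1}{3} \approx -0.33333$)
$P{\left(t,q \right)} = 56 + 42 q$ ($P{\left(t,q \right)} = 63 + 7 \left(6 q - 1\right) = 63 + 7 \left(-1 + 6 q\right) = 63 + \left(-7 + 42 q\right) = 56 + 42 q$)
$I{\left(D \right)} = -2 + 3 \sqrt{D}$
$k{\left(V,p \right)} = \frac{V \left(56 + 42 V\right)}{4}$ ($k{\left(V,p \right)} = \frac{\left(56 + 42 V\right) V}{4} = \frac{V \left(56 + 42 V\right)}{4}$)
$\left(k{\left(40,I{\left(0 \right)} \right)} - 107 n\right)^{2} = \left(\frac{7}{2} \cdot 40 \left(4 + 3 \cdot 40\right) - 963\right)^{2} = \left(\frac{7}{2} \cdot 40 \left(4 + 120\right) - 963\right)^{2} = \left(\frac{7}{2} \cdot 40 \cdot 124 - 963\right)^{2} = \left(17360 - 963\right)^{2} = 16397^{2} = 268861609$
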